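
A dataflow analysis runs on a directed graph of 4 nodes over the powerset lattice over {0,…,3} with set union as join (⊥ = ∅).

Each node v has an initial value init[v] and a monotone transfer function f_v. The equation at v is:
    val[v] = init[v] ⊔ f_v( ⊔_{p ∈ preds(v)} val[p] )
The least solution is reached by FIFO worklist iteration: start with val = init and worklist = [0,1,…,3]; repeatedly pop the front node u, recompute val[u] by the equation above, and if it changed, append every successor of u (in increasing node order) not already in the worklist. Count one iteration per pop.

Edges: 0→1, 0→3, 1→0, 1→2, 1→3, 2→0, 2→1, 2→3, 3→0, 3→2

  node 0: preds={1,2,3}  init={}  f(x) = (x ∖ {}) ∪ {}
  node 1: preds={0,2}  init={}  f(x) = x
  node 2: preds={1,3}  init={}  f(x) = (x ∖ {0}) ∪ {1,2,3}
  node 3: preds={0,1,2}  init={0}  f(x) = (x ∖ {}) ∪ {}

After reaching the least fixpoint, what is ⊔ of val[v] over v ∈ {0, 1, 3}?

Trace (9 dequeues):
  [1] u=0 | in {0} | out {0} | prev {} | push {}
  [2] u=1 | in {0} | out {0} | prev {} | push {0}
  [3] u=2 | in {0} | out {1,2,3} | prev {} | push {1}
  [4] u=3 | in {0,1,2,3} | out {0,1,2,3} | prev {0} | push {2}
  [5] u=0 | in {0,1,2,3} | out {0,1,2,3} | prev {0} | push {3}
  [6] u=1 | in {0,1,2,3} | out {0,1,2,3} | prev {0} | push {0}
  [7] u=2 | in {0,1,2,3} | out {1,2,3} | ==
  [8] u=3 | in {0,1,2,3} | out {0,1,2,3} | ==
  [9] u=0 | in {0,1,2,3} | out {0,1,2,3} | ==

Converged values:
  [0] {0,1,2,3}
  [1] {0,1,2,3}
  [2] {1,2,3}
  [3] {0,1,2,3}

{0,1,2,3}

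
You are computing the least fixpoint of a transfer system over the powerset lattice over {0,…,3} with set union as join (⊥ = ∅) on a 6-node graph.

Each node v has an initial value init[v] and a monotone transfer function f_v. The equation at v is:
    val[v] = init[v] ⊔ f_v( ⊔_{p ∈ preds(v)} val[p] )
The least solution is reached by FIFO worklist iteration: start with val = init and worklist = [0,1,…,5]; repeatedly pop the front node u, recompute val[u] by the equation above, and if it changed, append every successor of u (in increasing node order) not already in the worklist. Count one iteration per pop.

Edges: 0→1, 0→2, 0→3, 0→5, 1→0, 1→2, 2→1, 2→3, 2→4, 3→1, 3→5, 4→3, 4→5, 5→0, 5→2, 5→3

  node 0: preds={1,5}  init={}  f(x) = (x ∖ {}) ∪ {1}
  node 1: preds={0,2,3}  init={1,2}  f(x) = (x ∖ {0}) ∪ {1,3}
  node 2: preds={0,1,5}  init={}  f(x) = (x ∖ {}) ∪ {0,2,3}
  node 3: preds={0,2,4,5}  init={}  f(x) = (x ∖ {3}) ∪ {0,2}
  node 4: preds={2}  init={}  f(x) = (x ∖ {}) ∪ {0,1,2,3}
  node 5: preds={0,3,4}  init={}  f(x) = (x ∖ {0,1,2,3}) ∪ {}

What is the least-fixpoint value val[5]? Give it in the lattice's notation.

{}

Trace (11 dequeues):
  [1] u=0 | in {1,2} | out {1,2} | prev {} | push {}
  [2] u=1 | in {1,2} | out {1,2,3} | prev {1,2} | push {0}
  [3] u=2 | in {1,2,3} | out {0,1,2,3} | prev {} | push {1}
  [4] u=3 | in {0,1,2,3} | out {0,1,2} | prev {} | push {}
  [5] u=4 | in {0,1,2,3} | out {0,1,2,3} | prev {} | push {3}
  [6] u=5 | in {0,1,2,3} | out {} | ==
  [7] u=0 | in {1,2,3} | out {1,2,3} | prev {1,2} | push {2,5}
  [8] u=1 | in {0,1,2,3} | out {1,2,3} | ==
  [9] u=3 | in {0,1,2,3} | out {0,1,2} | ==
  [10] u=2 | in {1,2,3} | out {0,1,2,3} | ==
  [11] u=5 | in {0,1,2,3} | out {} | ==

Converged values:
  [0] {1,2,3}
  [1] {1,2,3}
  [2] {0,1,2,3}
  [3] {0,1,2}
  [4] {0,1,2,3}
  [5] {}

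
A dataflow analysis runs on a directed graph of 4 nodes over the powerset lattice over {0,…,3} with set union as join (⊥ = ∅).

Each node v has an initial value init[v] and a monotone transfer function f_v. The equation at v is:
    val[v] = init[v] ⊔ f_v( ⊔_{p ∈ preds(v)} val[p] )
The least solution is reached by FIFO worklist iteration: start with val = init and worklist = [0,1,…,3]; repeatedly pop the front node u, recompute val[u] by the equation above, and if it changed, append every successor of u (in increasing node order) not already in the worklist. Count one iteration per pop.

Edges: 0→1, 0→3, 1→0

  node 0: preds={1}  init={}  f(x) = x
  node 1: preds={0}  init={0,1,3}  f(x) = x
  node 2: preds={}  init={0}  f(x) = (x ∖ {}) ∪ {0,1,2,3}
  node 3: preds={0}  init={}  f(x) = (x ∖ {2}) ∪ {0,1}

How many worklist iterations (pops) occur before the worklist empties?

Worklist (4 pops):
  #1 pop 0: in={0,1,3} → {0,1,3} (was {}); enqueue []
  #2 pop 1: in={0,1,3} → {0,1,3} (no change)
  #3 pop 2: in={} → {0,1,2,3} (was {0}); enqueue []
  #4 pop 3: in={0,1,3} → {0,1,3} (was {}); enqueue []

Fixpoint:
  val[0] = {0,1,3}
  val[1] = {0,1,3}
  val[2] = {0,1,2,3}
  val[3] = {0,1,3}

4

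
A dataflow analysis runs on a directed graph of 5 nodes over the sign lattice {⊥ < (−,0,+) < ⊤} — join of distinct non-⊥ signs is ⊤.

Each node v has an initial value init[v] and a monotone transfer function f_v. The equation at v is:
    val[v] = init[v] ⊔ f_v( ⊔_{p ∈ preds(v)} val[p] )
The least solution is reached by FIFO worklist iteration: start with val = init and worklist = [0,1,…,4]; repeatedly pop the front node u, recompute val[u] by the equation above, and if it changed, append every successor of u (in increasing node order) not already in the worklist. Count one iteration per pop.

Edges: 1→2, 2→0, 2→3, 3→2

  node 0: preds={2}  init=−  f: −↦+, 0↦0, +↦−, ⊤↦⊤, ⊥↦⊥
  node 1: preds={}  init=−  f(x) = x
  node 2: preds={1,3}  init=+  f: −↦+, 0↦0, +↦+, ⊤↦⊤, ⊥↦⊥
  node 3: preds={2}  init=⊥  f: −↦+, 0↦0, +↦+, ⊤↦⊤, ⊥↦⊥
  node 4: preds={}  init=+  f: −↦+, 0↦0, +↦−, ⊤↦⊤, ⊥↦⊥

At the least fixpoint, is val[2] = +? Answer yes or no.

no

Worklist (9 pops):
  #1 pop 0: in=+ → − (no change)
  #2 pop 1: in=⊥ → − (no change)
  #3 pop 2: in=− → + (no change)
  #4 pop 3: in=+ → + (was ⊥); enqueue [2]
  #5 pop 4: in=⊥ → + (no change)
  #6 pop 2: in=⊤ → ⊤ (was +); enqueue [0,3]
  #7 pop 0: in=⊤ → ⊤ (was −); enqueue []
  #8 pop 3: in=⊤ → ⊤ (was +); enqueue [2]
  #9 pop 2: in=⊤ → ⊤ (no change)

Fixpoint:
  val[0] = ⊤
  val[1] = −
  val[2] = ⊤
  val[3] = ⊤
  val[4] = +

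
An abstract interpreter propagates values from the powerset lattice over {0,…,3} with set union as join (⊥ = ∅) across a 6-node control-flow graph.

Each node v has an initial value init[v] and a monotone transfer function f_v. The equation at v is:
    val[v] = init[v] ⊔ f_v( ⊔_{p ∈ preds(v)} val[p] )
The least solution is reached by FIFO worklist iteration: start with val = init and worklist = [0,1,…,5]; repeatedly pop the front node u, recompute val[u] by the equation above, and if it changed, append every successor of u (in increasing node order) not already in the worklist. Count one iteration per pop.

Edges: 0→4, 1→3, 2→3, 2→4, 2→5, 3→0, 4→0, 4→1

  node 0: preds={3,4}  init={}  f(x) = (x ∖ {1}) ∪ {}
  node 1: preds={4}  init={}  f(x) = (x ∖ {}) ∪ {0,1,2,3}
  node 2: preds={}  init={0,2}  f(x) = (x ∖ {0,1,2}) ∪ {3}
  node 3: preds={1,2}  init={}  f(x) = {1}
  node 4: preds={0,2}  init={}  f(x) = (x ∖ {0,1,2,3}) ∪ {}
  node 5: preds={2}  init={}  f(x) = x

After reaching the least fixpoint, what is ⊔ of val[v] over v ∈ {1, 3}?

{0,1,2,3}

Worklist (7 pops):
  #1 pop 0: in={} → {} (no change)
  #2 pop 1: in={} → {0,1,2,3} (was {}); enqueue []
  #3 pop 2: in={} → {0,2,3} (was {0,2}); enqueue []
  #4 pop 3: in={0,1,2,3} → {1} (was {}); enqueue [0]
  #5 pop 4: in={0,2,3} → {} (no change)
  #6 pop 5: in={0,2,3} → {0,2,3} (was {}); enqueue []
  #7 pop 0: in={1} → {} (no change)

Fixpoint:
  val[0] = {}
  val[1] = {0,1,2,3}
  val[2] = {0,2,3}
  val[3] = {1}
  val[4] = {}
  val[5] = {0,2,3}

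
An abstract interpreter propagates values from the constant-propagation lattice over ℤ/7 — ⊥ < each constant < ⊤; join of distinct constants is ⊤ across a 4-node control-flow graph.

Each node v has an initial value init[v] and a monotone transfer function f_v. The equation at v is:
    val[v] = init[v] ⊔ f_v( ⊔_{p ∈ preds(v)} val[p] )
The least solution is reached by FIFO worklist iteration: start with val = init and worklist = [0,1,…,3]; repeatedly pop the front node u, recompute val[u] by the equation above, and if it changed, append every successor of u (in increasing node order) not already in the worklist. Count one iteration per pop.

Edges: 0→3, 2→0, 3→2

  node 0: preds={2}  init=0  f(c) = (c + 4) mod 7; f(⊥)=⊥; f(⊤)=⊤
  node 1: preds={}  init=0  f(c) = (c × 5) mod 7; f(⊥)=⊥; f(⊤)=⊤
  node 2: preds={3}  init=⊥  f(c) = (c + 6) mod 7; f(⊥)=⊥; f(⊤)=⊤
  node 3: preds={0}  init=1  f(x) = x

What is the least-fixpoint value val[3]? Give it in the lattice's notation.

Worklist (8 pops):
  #1 pop 0: in=⊥ → 0 (no change)
  #2 pop 1: in=⊥ → 0 (no change)
  #3 pop 2: in=1 → 0 (was ⊥); enqueue [0]
  #4 pop 3: in=0 → ⊤ (was 1); enqueue [2]
  #5 pop 0: in=0 → ⊤ (was 0); enqueue [3]
  #6 pop 2: in=⊤ → ⊤ (was 0); enqueue [0]
  #7 pop 3: in=⊤ → ⊤ (no change)
  #8 pop 0: in=⊤ → ⊤ (no change)

Fixpoint:
  val[0] = ⊤
  val[1] = 0
  val[2] = ⊤
  val[3] = ⊤

⊤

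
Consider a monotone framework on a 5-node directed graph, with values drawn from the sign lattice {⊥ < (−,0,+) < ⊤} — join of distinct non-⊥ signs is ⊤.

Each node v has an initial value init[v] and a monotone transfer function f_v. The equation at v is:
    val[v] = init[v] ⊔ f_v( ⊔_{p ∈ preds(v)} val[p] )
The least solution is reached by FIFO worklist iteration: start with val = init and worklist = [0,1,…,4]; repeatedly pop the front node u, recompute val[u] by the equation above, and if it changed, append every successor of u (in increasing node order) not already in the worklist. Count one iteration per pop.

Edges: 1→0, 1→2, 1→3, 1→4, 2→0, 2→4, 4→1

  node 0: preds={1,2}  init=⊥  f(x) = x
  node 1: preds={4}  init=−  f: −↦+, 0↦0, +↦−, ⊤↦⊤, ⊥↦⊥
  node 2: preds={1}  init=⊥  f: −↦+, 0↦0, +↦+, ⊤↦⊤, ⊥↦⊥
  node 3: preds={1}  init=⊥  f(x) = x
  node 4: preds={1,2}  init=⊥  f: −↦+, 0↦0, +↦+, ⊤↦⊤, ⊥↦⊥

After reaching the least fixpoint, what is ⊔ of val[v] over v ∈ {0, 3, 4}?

⊤

Trace (12 dequeues):
  [1] u=0 | in − | out − | prev ⊥ | push {}
  [2] u=1 | in ⊥ | out − | ==
  [3] u=2 | in − | out + | prev ⊥ | push {0}
  [4] u=3 | in − | out − | prev ⊥ | push {}
  [5] u=4 | in ⊤ | out ⊤ | prev ⊥ | push {1}
  [6] u=0 | in ⊤ | out ⊤ | prev − | push {}
  [7] u=1 | in ⊤ | out ⊤ | prev − | push {0,2,3,4}
  [8] u=0 | in ⊤ | out ⊤ | ==
  [9] u=2 | in ⊤ | out ⊤ | prev + | push {0}
  [10] u=3 | in ⊤ | out ⊤ | prev − | push {}
  [11] u=4 | in ⊤ | out ⊤ | ==
  [12] u=0 | in ⊤ | out ⊤ | ==

Converged values:
  [0] ⊤
  [1] ⊤
  [2] ⊤
  [3] ⊤
  [4] ⊤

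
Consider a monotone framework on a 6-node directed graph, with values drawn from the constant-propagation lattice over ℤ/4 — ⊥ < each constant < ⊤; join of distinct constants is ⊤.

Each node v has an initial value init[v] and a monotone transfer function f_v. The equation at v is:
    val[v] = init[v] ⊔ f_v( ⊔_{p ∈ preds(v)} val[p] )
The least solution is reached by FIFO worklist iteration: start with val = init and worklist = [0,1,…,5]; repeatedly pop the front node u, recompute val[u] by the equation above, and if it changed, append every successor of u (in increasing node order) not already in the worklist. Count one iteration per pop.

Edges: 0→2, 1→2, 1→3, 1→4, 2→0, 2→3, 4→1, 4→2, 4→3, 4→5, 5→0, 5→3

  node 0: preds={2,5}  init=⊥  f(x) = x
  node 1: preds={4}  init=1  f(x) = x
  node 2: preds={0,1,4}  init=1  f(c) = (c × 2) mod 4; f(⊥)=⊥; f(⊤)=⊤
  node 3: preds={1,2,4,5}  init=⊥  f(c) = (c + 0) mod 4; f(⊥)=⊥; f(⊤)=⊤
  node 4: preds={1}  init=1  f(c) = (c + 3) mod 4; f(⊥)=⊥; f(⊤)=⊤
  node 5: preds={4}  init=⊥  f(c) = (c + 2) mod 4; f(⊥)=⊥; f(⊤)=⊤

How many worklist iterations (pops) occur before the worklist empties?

Trace (11 dequeues):
  [1] u=0 | in 1 | out 1 | prev ⊥ | push {}
  [2] u=1 | in 1 | out 1 | ==
  [3] u=2 | in 1 | out ⊤ | prev 1 | push {0}
  [4] u=3 | in ⊤ | out ⊤ | prev ⊥ | push {}
  [5] u=4 | in 1 | out ⊤ | prev 1 | push {1,2,3}
  [6] u=5 | in ⊤ | out ⊤ | prev ⊥ | push {}
  [7] u=0 | in ⊤ | out ⊤ | prev 1 | push {}
  [8] u=1 | in ⊤ | out ⊤ | prev 1 | push {4}
  [9] u=2 | in ⊤ | out ⊤ | ==
  [10] u=3 | in ⊤ | out ⊤ | ==
  [11] u=4 | in ⊤ | out ⊤ | ==

Converged values:
  [0] ⊤
  [1] ⊤
  [2] ⊤
  [3] ⊤
  [4] ⊤
  [5] ⊤

11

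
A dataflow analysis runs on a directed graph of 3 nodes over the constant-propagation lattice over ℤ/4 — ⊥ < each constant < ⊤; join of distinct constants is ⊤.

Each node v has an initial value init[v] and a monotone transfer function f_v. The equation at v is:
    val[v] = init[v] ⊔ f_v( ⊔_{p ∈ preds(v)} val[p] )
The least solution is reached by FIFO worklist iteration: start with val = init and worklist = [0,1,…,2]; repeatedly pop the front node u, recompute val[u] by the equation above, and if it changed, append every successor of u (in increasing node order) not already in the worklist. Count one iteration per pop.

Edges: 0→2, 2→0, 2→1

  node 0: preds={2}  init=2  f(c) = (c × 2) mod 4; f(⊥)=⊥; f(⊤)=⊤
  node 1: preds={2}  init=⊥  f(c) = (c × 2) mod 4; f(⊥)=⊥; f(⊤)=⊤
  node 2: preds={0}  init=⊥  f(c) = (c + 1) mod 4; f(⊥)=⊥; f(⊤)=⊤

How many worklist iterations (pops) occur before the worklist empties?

Worklist (5 pops):
  #1 pop 0: in=⊥ → 2 (no change)
  #2 pop 1: in=⊥ → ⊥ (no change)
  #3 pop 2: in=2 → 3 (was ⊥); enqueue [0,1]
  #4 pop 0: in=3 → 2 (no change)
  #5 pop 1: in=3 → 2 (was ⊥); enqueue []

Fixpoint:
  val[0] = 2
  val[1] = 2
  val[2] = 3

5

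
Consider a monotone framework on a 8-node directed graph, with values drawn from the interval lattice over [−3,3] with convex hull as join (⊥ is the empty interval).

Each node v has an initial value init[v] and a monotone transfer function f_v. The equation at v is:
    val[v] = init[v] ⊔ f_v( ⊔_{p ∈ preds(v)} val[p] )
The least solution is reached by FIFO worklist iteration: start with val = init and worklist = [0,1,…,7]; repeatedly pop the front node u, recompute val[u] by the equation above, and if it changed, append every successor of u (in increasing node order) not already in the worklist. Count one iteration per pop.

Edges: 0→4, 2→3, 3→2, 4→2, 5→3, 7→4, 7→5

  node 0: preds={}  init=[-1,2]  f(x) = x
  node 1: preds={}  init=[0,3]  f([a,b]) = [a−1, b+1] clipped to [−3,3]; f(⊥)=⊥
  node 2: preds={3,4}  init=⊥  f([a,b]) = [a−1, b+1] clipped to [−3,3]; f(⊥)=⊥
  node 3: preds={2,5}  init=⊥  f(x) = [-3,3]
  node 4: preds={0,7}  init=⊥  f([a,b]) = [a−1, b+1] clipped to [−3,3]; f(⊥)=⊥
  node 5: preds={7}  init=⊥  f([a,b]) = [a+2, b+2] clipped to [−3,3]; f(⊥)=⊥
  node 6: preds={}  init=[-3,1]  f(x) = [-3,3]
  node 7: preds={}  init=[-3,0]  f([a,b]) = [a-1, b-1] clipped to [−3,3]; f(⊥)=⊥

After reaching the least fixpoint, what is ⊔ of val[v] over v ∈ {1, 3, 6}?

Worklist (10 pops):
  #1 pop 0: in=⊥ → [-1,2] (no change)
  #2 pop 1: in=⊥ → [0,3] (no change)
  #3 pop 2: in=⊥ → ⊥ (no change)
  #4 pop 3: in=⊥ → [-3,3] (was ⊥); enqueue [2]
  #5 pop 4: in=[-3,2] → [-3,3] (was ⊥); enqueue []
  #6 pop 5: in=[-3,0] → [-1,2] (was ⊥); enqueue [3]
  #7 pop 6: in=⊥ → [-3,3] (was [-3,1]); enqueue []
  #8 pop 7: in=⊥ → [-3,0] (no change)
  #9 pop 2: in=[-3,3] → [-3,3] (was ⊥); enqueue []
  #10 pop 3: in=[-3,3] → [-3,3] (no change)

Fixpoint:
  val[0] = [-1,2]
  val[1] = [0,3]
  val[2] = [-3,3]
  val[3] = [-3,3]
  val[4] = [-3,3]
  val[5] = [-1,2]
  val[6] = [-3,3]
  val[7] = [-3,0]

[-3,3]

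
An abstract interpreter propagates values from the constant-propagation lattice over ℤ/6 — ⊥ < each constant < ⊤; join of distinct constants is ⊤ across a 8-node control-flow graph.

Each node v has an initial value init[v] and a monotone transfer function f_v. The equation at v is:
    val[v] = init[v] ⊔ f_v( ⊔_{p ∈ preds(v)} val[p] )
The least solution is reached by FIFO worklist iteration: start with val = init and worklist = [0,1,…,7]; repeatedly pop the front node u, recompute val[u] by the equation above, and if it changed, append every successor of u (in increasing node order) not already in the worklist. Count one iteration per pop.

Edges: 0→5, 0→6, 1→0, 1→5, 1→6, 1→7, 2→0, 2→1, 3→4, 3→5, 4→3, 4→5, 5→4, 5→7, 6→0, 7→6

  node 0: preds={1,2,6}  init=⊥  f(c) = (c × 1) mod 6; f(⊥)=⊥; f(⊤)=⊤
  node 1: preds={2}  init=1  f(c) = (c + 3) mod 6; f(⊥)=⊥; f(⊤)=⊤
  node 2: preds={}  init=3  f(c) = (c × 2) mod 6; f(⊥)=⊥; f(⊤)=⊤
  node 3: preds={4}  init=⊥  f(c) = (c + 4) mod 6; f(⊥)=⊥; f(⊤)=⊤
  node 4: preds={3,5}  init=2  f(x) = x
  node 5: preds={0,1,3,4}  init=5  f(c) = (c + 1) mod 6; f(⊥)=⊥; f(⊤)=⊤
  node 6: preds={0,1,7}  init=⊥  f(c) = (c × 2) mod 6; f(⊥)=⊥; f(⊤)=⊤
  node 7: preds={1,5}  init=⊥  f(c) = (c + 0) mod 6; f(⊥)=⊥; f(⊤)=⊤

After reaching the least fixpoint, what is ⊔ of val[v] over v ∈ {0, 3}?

⊤

Worklist (13 pops):
  #1 pop 0: in=⊤ → ⊤ (was ⊥); enqueue []
  #2 pop 1: in=3 → ⊤ (was 1); enqueue [0]
  #3 pop 2: in=⊥ → 3 (no change)
  #4 pop 3: in=2 → 0 (was ⊥); enqueue []
  #5 pop 4: in=⊤ → ⊤ (was 2); enqueue [3]
  #6 pop 5: in=⊤ → ⊤ (was 5); enqueue [4]
  #7 pop 6: in=⊤ → ⊤ (was ⊥); enqueue []
  #8 pop 7: in=⊤ → ⊤ (was ⊥); enqueue [6]
  #9 pop 0: in=⊤ → ⊤ (no change)
  #10 pop 3: in=⊤ → ⊤ (was 0); enqueue [5]
  #11 pop 4: in=⊤ → ⊤ (no change)
  #12 pop 6: in=⊤ → ⊤ (no change)
  #13 pop 5: in=⊤ → ⊤ (no change)

Fixpoint:
  val[0] = ⊤
  val[1] = ⊤
  val[2] = 3
  val[3] = ⊤
  val[4] = ⊤
  val[5] = ⊤
  val[6] = ⊤
  val[7] = ⊤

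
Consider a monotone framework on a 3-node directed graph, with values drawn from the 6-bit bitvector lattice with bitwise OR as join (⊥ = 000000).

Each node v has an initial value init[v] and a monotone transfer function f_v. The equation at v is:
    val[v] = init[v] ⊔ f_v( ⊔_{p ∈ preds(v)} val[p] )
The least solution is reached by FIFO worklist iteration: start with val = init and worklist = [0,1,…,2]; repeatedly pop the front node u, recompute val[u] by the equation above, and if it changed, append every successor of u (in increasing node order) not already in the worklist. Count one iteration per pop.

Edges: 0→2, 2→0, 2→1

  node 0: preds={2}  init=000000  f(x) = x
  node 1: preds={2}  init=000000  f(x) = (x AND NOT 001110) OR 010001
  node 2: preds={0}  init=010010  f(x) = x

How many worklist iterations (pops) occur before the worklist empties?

Iteration log — 3 steps:
  step 1. node 0  ⊔preds=010010  new=010010  old=000000  +wl: 
  step 2. node 1  ⊔preds=010010  new=010001  old=000000  +wl: 
  step 3. node 2  ⊔preds=010010  new=010010  stable

Least fixpoint reached:
  node 0: 010010
  node 1: 010001
  node 2: 010010

3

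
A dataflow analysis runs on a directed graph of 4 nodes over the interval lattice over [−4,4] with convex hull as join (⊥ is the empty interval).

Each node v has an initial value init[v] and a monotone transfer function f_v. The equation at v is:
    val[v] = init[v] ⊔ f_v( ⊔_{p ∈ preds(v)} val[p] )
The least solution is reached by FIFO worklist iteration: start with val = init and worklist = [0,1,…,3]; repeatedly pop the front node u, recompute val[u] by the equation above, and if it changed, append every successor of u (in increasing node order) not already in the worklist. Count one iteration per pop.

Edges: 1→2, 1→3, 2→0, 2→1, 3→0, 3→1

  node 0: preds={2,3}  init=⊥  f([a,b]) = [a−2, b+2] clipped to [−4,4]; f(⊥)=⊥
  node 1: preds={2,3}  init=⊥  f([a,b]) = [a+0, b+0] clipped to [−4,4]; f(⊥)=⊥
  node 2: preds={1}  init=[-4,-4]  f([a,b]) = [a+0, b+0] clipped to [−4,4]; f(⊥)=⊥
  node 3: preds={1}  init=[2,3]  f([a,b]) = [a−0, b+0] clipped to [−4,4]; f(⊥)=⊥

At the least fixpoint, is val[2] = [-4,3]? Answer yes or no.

Trace (6 dequeues):
  [1] u=0 | in [-4,3] | out [-4,4] | prev ⊥ | push {}
  [2] u=1 | in [-4,3] | out [-4,3] | prev ⊥ | push {}
  [3] u=2 | in [-4,3] | out [-4,3] | prev [-4,-4] | push {0,1}
  [4] u=3 | in [-4,3] | out [-4,3] | prev [2,3] | push {}
  [5] u=0 | in [-4,3] | out [-4,4] | ==
  [6] u=1 | in [-4,3] | out [-4,3] | ==

Converged values:
  [0] [-4,4]
  [1] [-4,3]
  [2] [-4,3]
  [3] [-4,3]

yes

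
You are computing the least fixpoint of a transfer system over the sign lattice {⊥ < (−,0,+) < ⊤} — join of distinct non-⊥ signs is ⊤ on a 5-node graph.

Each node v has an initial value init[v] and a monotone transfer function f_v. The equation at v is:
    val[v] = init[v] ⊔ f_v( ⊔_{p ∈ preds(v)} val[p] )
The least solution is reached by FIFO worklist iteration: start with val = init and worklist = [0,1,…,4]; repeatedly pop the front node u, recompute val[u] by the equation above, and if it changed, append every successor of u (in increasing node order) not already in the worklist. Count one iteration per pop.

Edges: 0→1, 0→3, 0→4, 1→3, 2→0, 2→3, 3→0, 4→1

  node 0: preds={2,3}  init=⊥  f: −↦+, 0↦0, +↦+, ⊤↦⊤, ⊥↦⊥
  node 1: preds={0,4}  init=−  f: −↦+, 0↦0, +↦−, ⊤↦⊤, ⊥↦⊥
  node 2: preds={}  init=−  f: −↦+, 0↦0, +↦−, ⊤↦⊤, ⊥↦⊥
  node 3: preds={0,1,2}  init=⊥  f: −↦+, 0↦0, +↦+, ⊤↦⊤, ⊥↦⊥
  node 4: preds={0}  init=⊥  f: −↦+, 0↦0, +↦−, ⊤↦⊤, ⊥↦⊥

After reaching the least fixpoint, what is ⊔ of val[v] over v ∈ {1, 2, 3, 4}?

⊤

Iteration log — 10 steps:
  step 1. node 0  ⊔preds=−  new=+  old=⊥  +wl: 
  step 2. node 1  ⊔preds=+  new=−  stable
  step 3. node 2  ⊔preds=⊥  new=−  stable
  step 4. node 3  ⊔preds=⊤  new=⊤  old=⊥  +wl: 0
  step 5. node 4  ⊔preds=+  new=−  old=⊥  +wl: 1
  step 6. node 0  ⊔preds=⊤  new=⊤  old=+  +wl: 3,4
  step 7. node 1  ⊔preds=⊤  new=⊤  old=−  +wl: 
  step 8. node 3  ⊔preds=⊤  new=⊤  stable
  step 9. node 4  ⊔preds=⊤  new=⊤  old=−  +wl: 1
  step 10. node 1  ⊔preds=⊤  new=⊤  stable

Least fixpoint reached:
  node 0: ⊤
  node 1: ⊤
  node 2: −
  node 3: ⊤
  node 4: ⊤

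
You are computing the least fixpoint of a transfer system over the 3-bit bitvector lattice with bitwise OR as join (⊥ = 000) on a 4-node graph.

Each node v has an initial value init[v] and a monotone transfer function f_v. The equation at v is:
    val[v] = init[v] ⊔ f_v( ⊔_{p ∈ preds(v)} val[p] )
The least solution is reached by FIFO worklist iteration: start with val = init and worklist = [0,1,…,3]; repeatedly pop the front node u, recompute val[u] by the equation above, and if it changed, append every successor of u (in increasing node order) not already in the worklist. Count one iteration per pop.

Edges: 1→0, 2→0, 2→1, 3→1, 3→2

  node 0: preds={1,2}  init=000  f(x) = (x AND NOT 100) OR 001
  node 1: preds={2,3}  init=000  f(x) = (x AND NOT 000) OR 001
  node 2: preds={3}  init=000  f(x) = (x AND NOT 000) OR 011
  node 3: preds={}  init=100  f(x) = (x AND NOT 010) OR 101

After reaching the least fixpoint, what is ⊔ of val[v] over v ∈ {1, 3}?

Iteration log — 8 steps:
  step 1. node 0  ⊔preds=000  new=001  old=000  +wl: 
  step 2. node 1  ⊔preds=100  new=101  old=000  +wl: 0
  step 3. node 2  ⊔preds=100  new=111  old=000  +wl: 1
  step 4. node 3  ⊔preds=000  new=101  old=100  +wl: 2
  step 5. node 0  ⊔preds=111  new=011  old=001  +wl: 
  step 6. node 1  ⊔preds=111  new=111  old=101  +wl: 0
  step 7. node 2  ⊔preds=101  new=111  stable
  step 8. node 0  ⊔preds=111  new=011  stable

Least fixpoint reached:
  node 0: 011
  node 1: 111
  node 2: 111
  node 3: 101

111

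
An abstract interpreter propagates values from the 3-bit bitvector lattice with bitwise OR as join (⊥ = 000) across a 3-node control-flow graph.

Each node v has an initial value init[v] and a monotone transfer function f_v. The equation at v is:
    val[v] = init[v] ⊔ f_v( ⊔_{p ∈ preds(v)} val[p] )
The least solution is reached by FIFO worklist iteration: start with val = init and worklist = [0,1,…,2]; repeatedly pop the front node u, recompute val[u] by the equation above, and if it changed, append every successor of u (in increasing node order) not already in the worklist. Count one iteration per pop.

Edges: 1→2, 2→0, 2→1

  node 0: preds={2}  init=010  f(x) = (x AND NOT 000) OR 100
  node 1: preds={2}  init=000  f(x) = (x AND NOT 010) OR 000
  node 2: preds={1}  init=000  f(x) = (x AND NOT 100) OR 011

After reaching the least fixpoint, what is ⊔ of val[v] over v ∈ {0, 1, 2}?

Trace (6 dequeues):
  [1] u=0 | in 000 | out 110 | prev 010 | push {}
  [2] u=1 | in 000 | out 000 | ==
  [3] u=2 | in 000 | out 011 | prev 000 | push {0,1}
  [4] u=0 | in 011 | out 111 | prev 110 | push {}
  [5] u=1 | in 011 | out 001 | prev 000 | push {2}
  [6] u=2 | in 001 | out 011 | ==

Converged values:
  [0] 111
  [1] 001
  [2] 011

111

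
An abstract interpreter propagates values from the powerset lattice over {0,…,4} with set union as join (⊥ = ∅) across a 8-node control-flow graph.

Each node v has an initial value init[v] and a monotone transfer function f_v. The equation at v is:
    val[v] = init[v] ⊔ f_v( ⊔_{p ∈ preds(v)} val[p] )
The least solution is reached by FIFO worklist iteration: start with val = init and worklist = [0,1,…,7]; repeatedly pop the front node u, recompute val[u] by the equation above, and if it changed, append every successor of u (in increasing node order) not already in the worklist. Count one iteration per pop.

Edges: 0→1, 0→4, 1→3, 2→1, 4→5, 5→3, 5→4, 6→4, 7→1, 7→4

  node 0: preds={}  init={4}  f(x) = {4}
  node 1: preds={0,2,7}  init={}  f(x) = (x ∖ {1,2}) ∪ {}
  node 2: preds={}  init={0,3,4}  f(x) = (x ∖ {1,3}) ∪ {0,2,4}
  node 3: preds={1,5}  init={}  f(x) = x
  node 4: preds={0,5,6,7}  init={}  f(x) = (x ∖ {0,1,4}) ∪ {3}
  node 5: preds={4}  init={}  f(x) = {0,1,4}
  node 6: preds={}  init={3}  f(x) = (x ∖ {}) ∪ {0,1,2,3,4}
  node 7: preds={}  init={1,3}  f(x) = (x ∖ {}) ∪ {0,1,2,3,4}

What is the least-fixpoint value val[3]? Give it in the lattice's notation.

Trace (12 dequeues):
  [1] u=0 | in {} | out {4} | ==
  [2] u=1 | in {0,1,3,4} | out {0,3,4} | prev {} | push {}
  [3] u=2 | in {} | out {0,2,3,4} | prev {0,3,4} | push {1}
  [4] u=3 | in {0,3,4} | out {0,3,4} | prev {} | push {}
  [5] u=4 | in {1,3,4} | out {3} | prev {} | push {}
  [6] u=5 | in {3} | out {0,1,4} | prev {} | push {3,4}
  [7] u=6 | in {} | out {0,1,2,3,4} | prev {3} | push {}
  [8] u=7 | in {} | out {0,1,2,3,4} | prev {1,3} | push {}
  [9] u=1 | in {0,1,2,3,4} | out {0,3,4} | ==
  [10] u=3 | in {0,1,3,4} | out {0,1,3,4} | prev {0,3,4} | push {}
  [11] u=4 | in {0,1,2,3,4} | out {2,3} | prev {3} | push {5}
  [12] u=5 | in {2,3} | out {0,1,4} | ==

Converged values:
  [0] {4}
  [1] {0,3,4}
  [2] {0,2,3,4}
  [3] {0,1,3,4}
  [4] {2,3}
  [5] {0,1,4}
  [6] {0,1,2,3,4}
  [7] {0,1,2,3,4}

{0,1,3,4}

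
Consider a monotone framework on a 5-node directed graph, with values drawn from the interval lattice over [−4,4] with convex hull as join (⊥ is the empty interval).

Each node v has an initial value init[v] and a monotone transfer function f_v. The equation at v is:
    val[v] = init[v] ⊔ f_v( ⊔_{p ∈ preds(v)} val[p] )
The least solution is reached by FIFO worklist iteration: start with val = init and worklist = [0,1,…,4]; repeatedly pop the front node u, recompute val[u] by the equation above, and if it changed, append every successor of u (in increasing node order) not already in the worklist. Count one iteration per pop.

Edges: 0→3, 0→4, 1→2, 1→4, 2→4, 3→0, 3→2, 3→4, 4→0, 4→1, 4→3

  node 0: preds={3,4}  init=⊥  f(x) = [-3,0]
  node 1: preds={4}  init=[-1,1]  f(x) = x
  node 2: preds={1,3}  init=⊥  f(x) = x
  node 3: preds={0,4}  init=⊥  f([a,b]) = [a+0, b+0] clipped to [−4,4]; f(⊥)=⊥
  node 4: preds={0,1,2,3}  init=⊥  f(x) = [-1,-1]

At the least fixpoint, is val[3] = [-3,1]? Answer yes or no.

no

Worklist (10 pops):
  #1 pop 0: in=⊥ → [-3,0] (was ⊥); enqueue []
  #2 pop 1: in=⊥ → [-1,1] (no change)
  #3 pop 2: in=[-1,1] → [-1,1] (was ⊥); enqueue []
  #4 pop 3: in=[-3,0] → [-3,0] (was ⊥); enqueue [0,2]
  #5 pop 4: in=[-3,1] → [-1,-1] (was ⊥); enqueue [1,3]
  #6 pop 0: in=[-3,0] → [-3,0] (no change)
  #7 pop 2: in=[-3,1] → [-3,1] (was [-1,1]); enqueue [4]
  #8 pop 1: in=[-1,-1] → [-1,1] (no change)
  #9 pop 3: in=[-3,0] → [-3,0] (no change)
  #10 pop 4: in=[-3,1] → [-1,-1] (no change)

Fixpoint:
  val[0] = [-3,0]
  val[1] = [-1,1]
  val[2] = [-3,1]
  val[3] = [-3,0]
  val[4] = [-1,-1]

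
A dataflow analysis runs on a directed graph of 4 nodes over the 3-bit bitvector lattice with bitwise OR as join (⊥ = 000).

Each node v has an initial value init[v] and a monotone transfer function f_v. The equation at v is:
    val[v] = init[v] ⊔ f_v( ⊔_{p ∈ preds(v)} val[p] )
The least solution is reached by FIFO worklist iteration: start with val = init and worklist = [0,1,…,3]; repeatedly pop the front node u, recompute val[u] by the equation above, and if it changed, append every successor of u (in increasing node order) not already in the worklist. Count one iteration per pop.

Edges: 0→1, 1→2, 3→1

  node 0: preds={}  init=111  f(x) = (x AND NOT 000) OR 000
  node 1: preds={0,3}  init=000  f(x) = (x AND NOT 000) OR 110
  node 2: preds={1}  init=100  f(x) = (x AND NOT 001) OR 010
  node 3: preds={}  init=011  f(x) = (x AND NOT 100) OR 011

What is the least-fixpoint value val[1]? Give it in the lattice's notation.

111

Trace (4 dequeues):
  [1] u=0 | in 000 | out 111 | ==
  [2] u=1 | in 111 | out 111 | prev 000 | push {}
  [3] u=2 | in 111 | out 110 | prev 100 | push {}
  [4] u=3 | in 000 | out 011 | ==

Converged values:
  [0] 111
  [1] 111
  [2] 110
  [3] 011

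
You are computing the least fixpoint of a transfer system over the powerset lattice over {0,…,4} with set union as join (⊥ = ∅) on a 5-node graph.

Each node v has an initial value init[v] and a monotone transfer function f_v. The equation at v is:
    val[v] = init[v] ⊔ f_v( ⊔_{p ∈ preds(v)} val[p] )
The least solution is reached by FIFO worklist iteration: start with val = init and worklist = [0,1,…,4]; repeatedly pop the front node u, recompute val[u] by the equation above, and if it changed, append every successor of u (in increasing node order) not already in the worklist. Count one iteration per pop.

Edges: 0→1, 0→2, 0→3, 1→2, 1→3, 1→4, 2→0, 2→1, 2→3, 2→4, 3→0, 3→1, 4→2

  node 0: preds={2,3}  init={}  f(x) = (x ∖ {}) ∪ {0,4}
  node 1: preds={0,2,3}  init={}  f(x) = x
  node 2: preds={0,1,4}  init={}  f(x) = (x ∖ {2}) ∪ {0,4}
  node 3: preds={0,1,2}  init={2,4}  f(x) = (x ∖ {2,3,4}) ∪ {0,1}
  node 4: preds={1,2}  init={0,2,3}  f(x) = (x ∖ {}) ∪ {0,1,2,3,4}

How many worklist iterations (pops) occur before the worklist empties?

Iteration log — 12 steps:
  step 1. node 0  ⊔preds={2,4}  new={0,2,4}  old={}  +wl: 
  step 2. node 1  ⊔preds={0,2,4}  new={0,2,4}  old={}  +wl: 
  step 3. node 2  ⊔preds={0,2,3,4}  new={0,3,4}  old={}  +wl: 0,1
  step 4. node 3  ⊔preds={0,2,3,4}  new={0,1,2,4}  old={2,4}  +wl: 
  step 5. node 4  ⊔preds={0,2,3,4}  new={0,1,2,3,4}  old={0,2,3}  +wl: 2
  step 6. node 0  ⊔preds={0,1,2,3,4}  new={0,1,2,3,4}  old={0,2,4}  +wl: 3
  step 7. node 1  ⊔preds={0,1,2,3,4}  new={0,1,2,3,4}  old={0,2,4}  +wl: 4
  step 8. node 2  ⊔preds={0,1,2,3,4}  new={0,1,3,4}  old={0,3,4}  +wl: 0,1
  step 9. node 3  ⊔preds={0,1,2,3,4}  new={0,1,2,4}  stable
  step 10. node 4  ⊔preds={0,1,2,3,4}  new={0,1,2,3,4}  stable
  step 11. node 0  ⊔preds={0,1,2,3,4}  new={0,1,2,3,4}  stable
  step 12. node 1  ⊔preds={0,1,2,3,4}  new={0,1,2,3,4}  stable

Least fixpoint reached:
  node 0: {0,1,2,3,4}
  node 1: {0,1,2,3,4}
  node 2: {0,1,3,4}
  node 3: {0,1,2,4}
  node 4: {0,1,2,3,4}

12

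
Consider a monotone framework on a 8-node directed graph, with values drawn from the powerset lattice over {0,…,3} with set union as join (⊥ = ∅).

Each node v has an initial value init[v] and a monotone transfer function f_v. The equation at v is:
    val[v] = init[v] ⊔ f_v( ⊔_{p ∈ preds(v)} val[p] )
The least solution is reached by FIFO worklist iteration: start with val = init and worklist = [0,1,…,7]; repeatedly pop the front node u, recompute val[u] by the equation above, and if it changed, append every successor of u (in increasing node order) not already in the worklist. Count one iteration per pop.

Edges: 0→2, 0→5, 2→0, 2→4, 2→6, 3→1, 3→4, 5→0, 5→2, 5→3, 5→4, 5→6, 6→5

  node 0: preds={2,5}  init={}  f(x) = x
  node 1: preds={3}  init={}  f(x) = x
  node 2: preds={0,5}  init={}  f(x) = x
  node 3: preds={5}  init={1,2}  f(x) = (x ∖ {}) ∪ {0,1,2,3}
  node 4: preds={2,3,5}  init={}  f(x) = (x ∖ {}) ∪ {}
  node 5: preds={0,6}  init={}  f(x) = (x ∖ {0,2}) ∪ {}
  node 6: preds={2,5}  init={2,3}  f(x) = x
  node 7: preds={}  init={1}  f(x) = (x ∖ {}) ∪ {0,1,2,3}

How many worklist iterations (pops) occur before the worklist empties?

Iteration log — 16 steps:
  step 1. node 0  ⊔preds={}  new={}  stable
  step 2. node 1  ⊔preds={1,2}  new={1,2}  old={}  +wl: 
  step 3. node 2  ⊔preds={}  new={}  stable
  step 4. node 3  ⊔preds={}  new={0,1,2,3}  old={1,2}  +wl: 1
  step 5. node 4  ⊔preds={0,1,2,3}  new={0,1,2,3}  old={}  +wl: 
  step 6. node 5  ⊔preds={2,3}  new={3}  old={}  +wl: 0,2,3,4
  step 7. node 6  ⊔preds={3}  new={2,3}  stable
  step 8. node 7  ⊔preds={}  new={0,1,2,3}  old={1}  +wl: 
  step 9. node 1  ⊔preds={0,1,2,3}  new={0,1,2,3}  old={1,2}  +wl: 
  step 10. node 0  ⊔preds={3}  new={3}  old={}  +wl: 5
  step 11. node 2  ⊔preds={3}  new={3}  old={}  +wl: 0,6
  step 12. node 3  ⊔preds={3}  new={0,1,2,3}  stable
  step 13. node 4  ⊔preds={0,1,2,3}  new={0,1,2,3}  stable
  step 14. node 5  ⊔preds={2,3}  new={3}  stable
  step 15. node 0  ⊔preds={3}  new={3}  stable
  step 16. node 6  ⊔preds={3}  new={2,3}  stable

Least fixpoint reached:
  node 0: {3}
  node 1: {0,1,2,3}
  node 2: {3}
  node 3: {0,1,2,3}
  node 4: {0,1,2,3}
  node 5: {3}
  node 6: {2,3}
  node 7: {0,1,2,3}

16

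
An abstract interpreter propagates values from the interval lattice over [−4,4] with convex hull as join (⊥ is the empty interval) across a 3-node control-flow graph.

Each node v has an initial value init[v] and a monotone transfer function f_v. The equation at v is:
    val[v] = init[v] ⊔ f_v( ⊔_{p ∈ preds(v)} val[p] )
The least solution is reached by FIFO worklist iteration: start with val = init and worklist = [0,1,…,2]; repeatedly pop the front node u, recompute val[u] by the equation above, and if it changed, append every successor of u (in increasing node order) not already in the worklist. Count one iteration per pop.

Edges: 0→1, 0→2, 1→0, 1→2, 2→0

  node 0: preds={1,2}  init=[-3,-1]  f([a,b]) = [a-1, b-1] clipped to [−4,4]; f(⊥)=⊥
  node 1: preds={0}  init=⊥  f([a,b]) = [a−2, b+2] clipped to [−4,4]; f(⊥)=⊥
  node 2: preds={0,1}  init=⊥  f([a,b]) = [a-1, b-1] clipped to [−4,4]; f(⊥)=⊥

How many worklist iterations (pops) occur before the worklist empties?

Trace (15 dequeues):
  [1] u=0 | in ⊥ | out [-3,-1] | ==
  [2] u=1 | in [-3,-1] | out [-4,1] | prev ⊥ | push {0}
  [3] u=2 | in [-4,1] | out [-4,0] | prev ⊥ | push {}
  [4] u=0 | in [-4,1] | out [-4,0] | prev [-3,-1] | push {1,2}
  [5] u=1 | in [-4,0] | out [-4,2] | prev [-4,1] | push {0}
  [6] u=2 | in [-4,2] | out [-4,1] | prev [-4,0] | push {}
  [7] u=0 | in [-4,2] | out [-4,1] | prev [-4,0] | push {1,2}
  [8] u=1 | in [-4,1] | out [-4,3] | prev [-4,2] | push {0}
  [9] u=2 | in [-4,3] | out [-4,2] | prev [-4,1] | push {}
  [10] u=0 | in [-4,3] | out [-4,2] | prev [-4,1] | push {1,2}
  [11] u=1 | in [-4,2] | out [-4,4] | prev [-4,3] | push {0}
  [12] u=2 | in [-4,4] | out [-4,3] | prev [-4,2] | push {}
  [13] u=0 | in [-4,4] | out [-4,3] | prev [-4,2] | push {1,2}
  [14] u=1 | in [-4,3] | out [-4,4] | ==
  [15] u=2 | in [-4,4] | out [-4,3] | ==

Converged values:
  [0] [-4,3]
  [1] [-4,4]
  [2] [-4,3]

15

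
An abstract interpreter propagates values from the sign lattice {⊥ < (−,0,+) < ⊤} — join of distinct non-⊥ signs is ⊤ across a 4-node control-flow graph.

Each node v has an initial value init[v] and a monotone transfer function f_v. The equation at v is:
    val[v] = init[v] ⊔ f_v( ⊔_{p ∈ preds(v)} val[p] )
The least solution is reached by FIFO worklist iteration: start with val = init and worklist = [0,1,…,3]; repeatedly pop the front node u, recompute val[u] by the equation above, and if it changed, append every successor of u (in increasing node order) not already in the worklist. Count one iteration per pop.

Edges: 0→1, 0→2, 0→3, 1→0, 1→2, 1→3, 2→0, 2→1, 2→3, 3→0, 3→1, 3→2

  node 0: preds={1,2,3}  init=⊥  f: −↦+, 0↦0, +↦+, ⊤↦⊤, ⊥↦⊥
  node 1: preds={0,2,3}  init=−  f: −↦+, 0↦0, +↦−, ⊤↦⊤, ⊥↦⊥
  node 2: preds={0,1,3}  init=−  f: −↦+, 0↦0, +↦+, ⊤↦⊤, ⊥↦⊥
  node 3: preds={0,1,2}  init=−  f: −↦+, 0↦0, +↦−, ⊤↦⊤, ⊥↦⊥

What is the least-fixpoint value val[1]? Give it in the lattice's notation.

Iteration log — 8 steps:
  step 1. node 0  ⊔preds=−  new=+  old=⊥  +wl: 
  step 2. node 1  ⊔preds=⊤  new=⊤  old=−  +wl: 0
  step 3. node 2  ⊔preds=⊤  new=⊤  old=−  +wl: 1
  step 4. node 3  ⊔preds=⊤  new=⊤  old=−  +wl: 2
  step 5. node 0  ⊔preds=⊤  new=⊤  old=+  +wl: 3
  step 6. node 1  ⊔preds=⊤  new=⊤  stable
  step 7. node 2  ⊔preds=⊤  new=⊤  stable
  step 8. node 3  ⊔preds=⊤  new=⊤  stable

Least fixpoint reached:
  node 0: ⊤
  node 1: ⊤
  node 2: ⊤
  node 3: ⊤

⊤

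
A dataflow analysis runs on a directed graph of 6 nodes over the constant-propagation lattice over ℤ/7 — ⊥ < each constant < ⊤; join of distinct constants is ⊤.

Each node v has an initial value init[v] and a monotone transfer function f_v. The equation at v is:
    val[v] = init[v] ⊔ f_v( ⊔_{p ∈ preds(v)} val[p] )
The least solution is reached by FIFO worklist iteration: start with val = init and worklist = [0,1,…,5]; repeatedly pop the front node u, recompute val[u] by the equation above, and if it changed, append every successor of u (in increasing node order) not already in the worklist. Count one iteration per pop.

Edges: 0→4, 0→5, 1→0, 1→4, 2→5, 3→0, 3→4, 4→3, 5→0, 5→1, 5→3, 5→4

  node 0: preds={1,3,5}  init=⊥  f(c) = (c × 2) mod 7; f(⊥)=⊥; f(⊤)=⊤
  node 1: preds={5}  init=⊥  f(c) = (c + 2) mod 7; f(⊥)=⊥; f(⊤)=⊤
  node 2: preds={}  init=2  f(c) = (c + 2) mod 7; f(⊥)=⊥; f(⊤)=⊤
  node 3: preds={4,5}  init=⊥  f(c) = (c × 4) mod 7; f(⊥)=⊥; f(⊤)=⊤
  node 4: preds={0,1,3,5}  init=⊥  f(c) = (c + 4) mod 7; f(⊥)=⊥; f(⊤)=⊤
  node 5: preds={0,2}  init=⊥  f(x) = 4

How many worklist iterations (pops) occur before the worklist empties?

16

Trace (16 dequeues):
  [1] u=0 | in ⊥ | out ⊥ | ==
  [2] u=1 | in ⊥ | out ⊥ | ==
  [3] u=2 | in ⊥ | out 2 | ==
  [4] u=3 | in ⊥ | out ⊥ | ==
  [5] u=4 | in ⊥ | out ⊥ | ==
  [6] u=5 | in 2 | out 4 | prev ⊥ | push {0,1,3,4}
  [7] u=0 | in 4 | out 1 | prev ⊥ | push {5}
  [8] u=1 | in 4 | out 6 | prev ⊥ | push {0}
  [9] u=3 | in 4 | out 2 | prev ⊥ | push {}
  [10] u=4 | in ⊤ | out ⊤ | prev ⊥ | push {3}
  [11] u=5 | in ⊤ | out 4 | ==
  [12] u=0 | in ⊤ | out ⊤ | prev 1 | push {4,5}
  [13] u=3 | in ⊤ | out ⊤ | prev 2 | push {0}
  [14] u=4 | in ⊤ | out ⊤ | ==
  [15] u=5 | in ⊤ | out 4 | ==
  [16] u=0 | in ⊤ | out ⊤ | ==

Converged values:
  [0] ⊤
  [1] 6
  [2] 2
  [3] ⊤
  [4] ⊤
  [5] 4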